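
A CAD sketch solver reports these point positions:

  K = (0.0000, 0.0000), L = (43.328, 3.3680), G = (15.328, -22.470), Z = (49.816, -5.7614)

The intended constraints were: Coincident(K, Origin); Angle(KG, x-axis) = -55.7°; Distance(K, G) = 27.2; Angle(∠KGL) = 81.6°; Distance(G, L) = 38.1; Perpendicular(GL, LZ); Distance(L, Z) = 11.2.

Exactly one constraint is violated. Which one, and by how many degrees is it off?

Perpendicular(GL, LZ) — off by 7.30°.

K = (0.00, 0.00) ✓; KG at -55.70° ✓; |KG| = 27.20 ✓; ∠KGL = 81.60° ✓; |GL| = 38.10 ✓; ∠(GL, LZ) = 97.30° ✗; |LZ| = 11.20 ✓.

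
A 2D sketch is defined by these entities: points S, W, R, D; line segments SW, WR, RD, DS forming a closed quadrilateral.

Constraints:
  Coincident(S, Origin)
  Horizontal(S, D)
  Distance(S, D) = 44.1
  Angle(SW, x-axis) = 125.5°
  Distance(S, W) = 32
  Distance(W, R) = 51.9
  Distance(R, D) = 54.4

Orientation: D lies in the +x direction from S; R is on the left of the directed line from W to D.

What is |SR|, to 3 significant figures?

58.0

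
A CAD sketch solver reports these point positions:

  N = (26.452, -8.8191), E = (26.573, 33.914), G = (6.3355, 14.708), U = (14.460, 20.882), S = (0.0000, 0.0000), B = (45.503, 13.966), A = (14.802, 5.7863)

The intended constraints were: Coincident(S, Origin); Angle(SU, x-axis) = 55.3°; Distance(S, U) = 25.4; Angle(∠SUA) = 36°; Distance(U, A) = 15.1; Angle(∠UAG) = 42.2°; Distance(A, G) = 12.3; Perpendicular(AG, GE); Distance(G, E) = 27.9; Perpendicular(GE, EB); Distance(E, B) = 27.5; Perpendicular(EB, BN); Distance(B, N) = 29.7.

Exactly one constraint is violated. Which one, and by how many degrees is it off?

Perpendicular(EB, BN) — off by 6.60°.

S = (0.00, 0.00) ✓; SU at 55.30° ✓; |SU| = 25.40 ✓; ∠SUA = 36.00° ✓; |UA| = 15.10 ✓; ∠UAG = 42.20° ✓; |AG| = 12.30 ✓; ∠(AG, GE) = 90.00° ✓; |GE| = 27.90 ✓; ∠(GE, EB) = 90.00° ✓; |EB| = 27.50 ✓; ∠(EB, BN) = 83.40° ✗; |BN| = 29.70 ✓.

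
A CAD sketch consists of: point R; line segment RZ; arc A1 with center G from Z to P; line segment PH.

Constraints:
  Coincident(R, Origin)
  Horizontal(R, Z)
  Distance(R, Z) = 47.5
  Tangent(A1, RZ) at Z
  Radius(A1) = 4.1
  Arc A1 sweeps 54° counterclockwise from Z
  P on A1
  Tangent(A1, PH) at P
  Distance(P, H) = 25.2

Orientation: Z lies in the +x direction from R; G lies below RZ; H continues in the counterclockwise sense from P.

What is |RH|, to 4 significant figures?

36.74

R is at the origin; RZ is horizontal with |RZ| = 47.5 and Z on the +x side, so Z = (47.50, 0.000). Since A1 is tangent to RZ there, GZ ⟂ RZ, so G = Z + (0, -4.1) = (47.50, -4.100). On A1, Z sits at bearing 90° from G; a 54° counterclockwise sweep puts P at bearing 144°, so P = G + 4.1·(cos 144°, sin 144°) = (44.18, -1.690). Since A1 is tangent to PH there, GP ⟂ PH, so PH runs along (−sin 144°, cos 144°); with |PH| = 25.2, H = (29.37, -22.08). Then |RH| = |H − R| = 36.74.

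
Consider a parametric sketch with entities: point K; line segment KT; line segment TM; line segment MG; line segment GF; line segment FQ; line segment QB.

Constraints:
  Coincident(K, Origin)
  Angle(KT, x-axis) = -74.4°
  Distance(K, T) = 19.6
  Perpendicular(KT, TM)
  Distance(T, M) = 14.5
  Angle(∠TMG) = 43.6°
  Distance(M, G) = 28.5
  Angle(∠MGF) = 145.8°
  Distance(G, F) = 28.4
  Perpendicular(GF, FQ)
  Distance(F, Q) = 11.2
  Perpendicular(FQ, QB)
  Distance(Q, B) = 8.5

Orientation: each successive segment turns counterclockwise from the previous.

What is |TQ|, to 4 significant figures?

38.35

∠MGF = 145.8° gives GF at -173.8° from the x-axis; with |GF| = 28.4, F = (-34.16, -4.666). GF ⟂ FQ, so FQ runs at -83.80°; with |FQ| = 11.2, Q = (-32.95, -15.80). Then |TQ| = |Q − T| = 38.35.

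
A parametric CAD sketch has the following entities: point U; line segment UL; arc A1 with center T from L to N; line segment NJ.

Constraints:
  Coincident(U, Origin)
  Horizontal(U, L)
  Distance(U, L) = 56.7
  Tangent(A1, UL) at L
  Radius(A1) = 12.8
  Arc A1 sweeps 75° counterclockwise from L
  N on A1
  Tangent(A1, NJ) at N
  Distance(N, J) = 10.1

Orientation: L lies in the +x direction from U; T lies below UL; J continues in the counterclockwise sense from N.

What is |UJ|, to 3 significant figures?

45.9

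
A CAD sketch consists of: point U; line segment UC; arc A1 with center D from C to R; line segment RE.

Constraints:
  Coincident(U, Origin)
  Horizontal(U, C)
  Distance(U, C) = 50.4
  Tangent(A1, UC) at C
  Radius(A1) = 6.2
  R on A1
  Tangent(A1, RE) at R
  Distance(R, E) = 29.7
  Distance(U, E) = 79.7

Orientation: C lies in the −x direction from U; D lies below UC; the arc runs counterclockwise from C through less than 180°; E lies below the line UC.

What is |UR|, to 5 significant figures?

54.489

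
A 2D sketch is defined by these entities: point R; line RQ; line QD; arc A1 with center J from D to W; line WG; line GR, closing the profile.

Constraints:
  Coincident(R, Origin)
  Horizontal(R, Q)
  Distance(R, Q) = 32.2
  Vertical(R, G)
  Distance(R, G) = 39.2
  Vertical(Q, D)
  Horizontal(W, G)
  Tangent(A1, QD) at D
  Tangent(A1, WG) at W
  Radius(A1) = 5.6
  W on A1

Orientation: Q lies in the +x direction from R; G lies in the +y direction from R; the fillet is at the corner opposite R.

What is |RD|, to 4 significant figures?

46.54

The virtual corner opposite R is at (32.20, 39.20). Tangency of A1 to QD means the radius JD is perpendicular to QD and A1 meets WG tangentially, so JW is at right angles to WG, with radius 5.6, so the center J sits 5.6 in from both sides at J = (26.60, 33.60). That places the tangent points at D = (32.20, 33.60) on QD and W = (26.60, 39.20) on WG. Then |RD| = |D − R| = 46.54.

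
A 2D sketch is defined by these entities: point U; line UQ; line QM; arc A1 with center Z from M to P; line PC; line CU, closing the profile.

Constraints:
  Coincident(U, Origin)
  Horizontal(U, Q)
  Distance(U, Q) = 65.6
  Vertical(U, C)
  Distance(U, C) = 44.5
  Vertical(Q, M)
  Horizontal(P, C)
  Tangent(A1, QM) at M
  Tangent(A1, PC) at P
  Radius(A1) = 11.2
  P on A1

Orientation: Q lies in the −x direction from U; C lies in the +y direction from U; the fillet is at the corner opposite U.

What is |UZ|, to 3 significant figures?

63.8

U is at the origin; U and Q share the same y with |UQ| = 65.6 and Q on the −x side, so Q = (-65.6, 0.00). UC is vertical with |UC| = 44.5 and C on the +y side, so C = (0.00, 44.5). The virtual corner opposite U is at (-65.6, 44.5). The tangent condition forces ZM to be normal to QM and A1 meets PC tangentially, so ZP is at right angles to PC, with radius 11.2, so the center Z sits 11.2 in from both sides at Z = (-54.4, 33.3). Then |UZ| = |Z − U| = 63.8.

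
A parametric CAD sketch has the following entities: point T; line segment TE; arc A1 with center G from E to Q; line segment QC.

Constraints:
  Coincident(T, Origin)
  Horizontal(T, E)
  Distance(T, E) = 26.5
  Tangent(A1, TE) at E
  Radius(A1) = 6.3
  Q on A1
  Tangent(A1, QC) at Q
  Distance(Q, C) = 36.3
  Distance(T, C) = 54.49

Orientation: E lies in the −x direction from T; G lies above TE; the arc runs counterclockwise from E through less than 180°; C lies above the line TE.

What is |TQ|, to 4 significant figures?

22.41

T is at the origin; TE is horizontal with |TE| = 26.5 and E on the −x side, so E = (-26.50, 0.000). A1 meets TE tangentially, so GE is at right angles to TE, so G = E + (0, 6.3) = (-26.50, 6.300). Since GQ ⟂ QC (tangency), |GC| = √(6.3² + 36.3²) = 36.84 regardless of where Q sits on A1. So C lies on both circle(T, 54.49) and circle(G, 36.84); the above-TE intersection is C = (-34.35, 42.30). Q is the foot of the tangent from C: Q = (-20.67, 8.676).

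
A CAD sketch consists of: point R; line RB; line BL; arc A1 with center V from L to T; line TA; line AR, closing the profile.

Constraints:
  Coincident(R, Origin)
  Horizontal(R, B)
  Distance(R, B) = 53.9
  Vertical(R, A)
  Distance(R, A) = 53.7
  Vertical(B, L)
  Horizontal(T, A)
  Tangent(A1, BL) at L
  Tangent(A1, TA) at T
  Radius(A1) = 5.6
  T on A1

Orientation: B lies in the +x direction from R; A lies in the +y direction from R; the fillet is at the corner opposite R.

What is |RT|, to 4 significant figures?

72.23

R is at the origin; RB is horizontal with |RB| = 53.9 and B on the +x side, so B = (53.90, 0.000). RA is vertical with |RA| = 53.7 and A on the +y side, so A = (0.000, 53.70). The virtual corner opposite R is at (53.90, 53.70). A1 meets BL tangentially, so VL is at right angles to BL and tangency of A1 to TA means the radius VT is perpendicular to TA, with radius 5.6, so the center V sits 5.6 in from both sides at V = (48.30, 48.10). That places the tangent points at L = (53.90, 48.10) on BL and T = (48.30, 53.70) on TA. Then |RT| = |T − R| = 72.23.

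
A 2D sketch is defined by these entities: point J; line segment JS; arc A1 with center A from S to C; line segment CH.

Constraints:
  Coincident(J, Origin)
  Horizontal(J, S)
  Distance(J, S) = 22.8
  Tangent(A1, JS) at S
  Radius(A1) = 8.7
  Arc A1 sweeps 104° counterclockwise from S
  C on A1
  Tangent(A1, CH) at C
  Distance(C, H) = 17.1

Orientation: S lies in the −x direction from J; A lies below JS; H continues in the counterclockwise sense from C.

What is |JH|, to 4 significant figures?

38.54

J is at the origin; JS is horizontal with |JS| = 22.8 and S on the −x side, so S = (-22.80, 0.000). Since A1 is tangent to JS there, AS ⟂ JS, so A = S + (0, -8.7) = (-22.80, -8.700). On A1, S sits at bearing 90° from A; a 104° counterclockwise sweep puts C at bearing 194°, so C = A + 8.7·(cos 194°, sin 194°) = (-31.24, -10.80). Tangency of A1 to CH means the radius AC is perpendicular to CH, so CH runs along (−sin 194°, cos 194°); with |CH| = 17.1, H = (-27.10, -27.40). Then |JH| = |H − J| = 38.54.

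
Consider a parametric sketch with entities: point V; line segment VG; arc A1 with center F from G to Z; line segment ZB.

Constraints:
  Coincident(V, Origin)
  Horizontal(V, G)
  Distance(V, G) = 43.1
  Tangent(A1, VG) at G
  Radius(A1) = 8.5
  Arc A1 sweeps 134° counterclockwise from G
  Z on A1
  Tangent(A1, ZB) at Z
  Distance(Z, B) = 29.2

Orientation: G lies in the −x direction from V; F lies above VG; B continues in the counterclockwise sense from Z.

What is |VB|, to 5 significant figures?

67.332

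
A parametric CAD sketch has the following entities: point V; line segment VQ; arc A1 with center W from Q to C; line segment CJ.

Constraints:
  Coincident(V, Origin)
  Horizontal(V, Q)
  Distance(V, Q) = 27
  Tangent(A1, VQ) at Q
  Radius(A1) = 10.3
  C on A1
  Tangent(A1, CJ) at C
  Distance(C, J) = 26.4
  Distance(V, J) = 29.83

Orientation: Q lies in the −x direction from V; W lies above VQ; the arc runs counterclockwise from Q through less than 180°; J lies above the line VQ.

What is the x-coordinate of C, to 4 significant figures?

-17.80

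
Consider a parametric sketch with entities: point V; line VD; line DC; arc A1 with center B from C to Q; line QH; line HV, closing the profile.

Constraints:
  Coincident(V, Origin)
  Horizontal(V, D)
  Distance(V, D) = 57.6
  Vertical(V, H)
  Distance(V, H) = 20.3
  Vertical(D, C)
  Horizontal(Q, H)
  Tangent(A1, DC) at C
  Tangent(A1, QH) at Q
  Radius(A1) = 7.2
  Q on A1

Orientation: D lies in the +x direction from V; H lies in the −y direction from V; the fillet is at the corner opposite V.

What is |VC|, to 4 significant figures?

59.07

V is at the origin; V and D share the same y with |VD| = 57.6 and D on the +x side, so D = (57.60, 0.000). V and H share the same x with |VH| = 20.3 and H on the −y side, so H = (0.000, -20.30). The virtual corner opposite V is at (57.60, -20.30). The tangent condition forces BC to be normal to DC and the tangent condition forces BQ to be normal to QH, with radius 7.2, so the center B sits 7.2 in from both sides at B = (50.40, -13.10). That places the tangent points at C = (57.60, -13.10) on DC and Q = (50.40, -20.30) on QH. Then |VC| = |C − V| = 59.07.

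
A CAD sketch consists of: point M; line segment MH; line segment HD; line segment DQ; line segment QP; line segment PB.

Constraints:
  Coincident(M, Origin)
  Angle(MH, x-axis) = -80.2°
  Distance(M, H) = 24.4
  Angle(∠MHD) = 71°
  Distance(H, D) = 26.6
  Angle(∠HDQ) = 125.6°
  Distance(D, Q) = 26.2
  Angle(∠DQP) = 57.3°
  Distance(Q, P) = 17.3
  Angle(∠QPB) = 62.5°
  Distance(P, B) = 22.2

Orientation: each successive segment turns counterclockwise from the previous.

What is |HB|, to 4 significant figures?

33.87

M is at the origin; MH runs at -80.2° with length 24.4, so H = (4.153, -24.04). ∠MHD = 71.0° gives HD at 28.80° from the x-axis; with |HD| = 26.6, D = (27.46, -11.23). ∠HDQ = 125.6° gives DQ at 83.20° from the x-axis; with |DQ| = 26.2, Q = (30.57, 14.79). ∠DQP = 57.3° gives QP at -154.1° from the x-axis; with |QP| = 17.3, P = (15.00, 7.230). ∠QPB = 62.5° gives PB at -36.60° from the x-axis; with |PB| = 22.2, B = (32.83, -6.006). Then |HB| = |B − H| = 33.87.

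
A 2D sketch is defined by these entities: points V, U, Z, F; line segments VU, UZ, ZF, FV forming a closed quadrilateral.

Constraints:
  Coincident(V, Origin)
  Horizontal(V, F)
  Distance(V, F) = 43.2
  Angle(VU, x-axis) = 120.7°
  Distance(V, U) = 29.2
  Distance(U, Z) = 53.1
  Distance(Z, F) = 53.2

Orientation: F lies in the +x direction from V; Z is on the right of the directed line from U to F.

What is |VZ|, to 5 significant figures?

26.763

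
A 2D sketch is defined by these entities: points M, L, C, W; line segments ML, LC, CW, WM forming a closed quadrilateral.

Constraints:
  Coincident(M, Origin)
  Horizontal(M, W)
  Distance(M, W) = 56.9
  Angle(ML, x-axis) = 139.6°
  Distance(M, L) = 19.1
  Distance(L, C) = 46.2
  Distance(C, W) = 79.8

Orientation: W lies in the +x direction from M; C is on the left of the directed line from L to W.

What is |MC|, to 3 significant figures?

56.2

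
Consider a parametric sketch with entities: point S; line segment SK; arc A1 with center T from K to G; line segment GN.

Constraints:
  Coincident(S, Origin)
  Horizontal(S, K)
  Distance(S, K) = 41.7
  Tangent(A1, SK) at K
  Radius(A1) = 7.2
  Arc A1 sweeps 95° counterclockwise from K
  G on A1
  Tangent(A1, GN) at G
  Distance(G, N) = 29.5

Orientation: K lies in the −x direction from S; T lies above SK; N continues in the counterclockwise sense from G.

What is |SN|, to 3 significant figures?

52.5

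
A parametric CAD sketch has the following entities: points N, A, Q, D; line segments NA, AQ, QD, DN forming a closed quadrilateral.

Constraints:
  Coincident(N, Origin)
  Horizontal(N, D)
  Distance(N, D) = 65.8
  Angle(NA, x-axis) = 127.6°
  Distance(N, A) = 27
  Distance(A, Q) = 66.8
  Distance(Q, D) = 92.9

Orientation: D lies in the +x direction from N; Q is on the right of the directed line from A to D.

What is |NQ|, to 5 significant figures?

47.891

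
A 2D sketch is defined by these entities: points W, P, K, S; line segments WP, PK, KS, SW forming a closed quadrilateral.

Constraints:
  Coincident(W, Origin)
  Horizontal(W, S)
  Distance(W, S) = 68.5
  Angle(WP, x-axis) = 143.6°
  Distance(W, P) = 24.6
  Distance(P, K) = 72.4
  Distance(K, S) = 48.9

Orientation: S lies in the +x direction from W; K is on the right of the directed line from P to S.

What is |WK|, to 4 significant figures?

48.01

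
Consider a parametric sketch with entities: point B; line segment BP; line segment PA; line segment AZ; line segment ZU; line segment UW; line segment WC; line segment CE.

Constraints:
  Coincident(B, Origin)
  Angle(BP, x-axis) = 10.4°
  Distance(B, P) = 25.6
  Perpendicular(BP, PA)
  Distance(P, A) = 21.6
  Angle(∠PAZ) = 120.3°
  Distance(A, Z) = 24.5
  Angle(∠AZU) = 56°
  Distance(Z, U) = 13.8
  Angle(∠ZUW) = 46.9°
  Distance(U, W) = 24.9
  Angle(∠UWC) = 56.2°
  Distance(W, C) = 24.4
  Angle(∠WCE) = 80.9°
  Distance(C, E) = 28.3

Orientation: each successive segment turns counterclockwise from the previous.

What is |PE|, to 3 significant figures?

30.8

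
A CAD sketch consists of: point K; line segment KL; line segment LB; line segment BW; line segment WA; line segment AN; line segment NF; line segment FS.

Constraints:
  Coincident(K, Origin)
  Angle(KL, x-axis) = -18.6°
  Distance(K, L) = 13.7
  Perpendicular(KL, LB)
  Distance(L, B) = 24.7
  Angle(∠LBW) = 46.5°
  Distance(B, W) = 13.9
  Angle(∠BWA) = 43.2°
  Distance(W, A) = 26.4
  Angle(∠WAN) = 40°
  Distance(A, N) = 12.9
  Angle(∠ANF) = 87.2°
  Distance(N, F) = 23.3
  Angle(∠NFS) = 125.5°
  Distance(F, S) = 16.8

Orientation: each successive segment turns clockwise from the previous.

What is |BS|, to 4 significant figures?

35.92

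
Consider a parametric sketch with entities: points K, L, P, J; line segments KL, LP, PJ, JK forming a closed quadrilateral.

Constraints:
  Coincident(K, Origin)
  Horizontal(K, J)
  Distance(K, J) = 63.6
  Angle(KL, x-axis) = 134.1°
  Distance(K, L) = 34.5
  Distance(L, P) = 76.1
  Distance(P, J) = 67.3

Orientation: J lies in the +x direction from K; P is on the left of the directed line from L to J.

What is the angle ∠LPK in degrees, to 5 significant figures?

26.240°

K is at the origin; K and J share the same y with |KJ| = 63.6 and J in +x, so J = (63.6, 0). KL runs at 134.1° with |KL| = 34.5, so L = (-24.009, 24.775). P is determined by |LP| = 76.1 and |PJ| = 67.3 together: it lies at the intersection of circle(L, 76.1) and circle(J, 67.3). With |LJ| = 91.045, the foot of the radical line on LJ is 52.453 from L and the perpendicular offset is √(76.1² − 52.453²) = 55.136. Taking the left-of-LJ solution: P = (41.468, 63.557).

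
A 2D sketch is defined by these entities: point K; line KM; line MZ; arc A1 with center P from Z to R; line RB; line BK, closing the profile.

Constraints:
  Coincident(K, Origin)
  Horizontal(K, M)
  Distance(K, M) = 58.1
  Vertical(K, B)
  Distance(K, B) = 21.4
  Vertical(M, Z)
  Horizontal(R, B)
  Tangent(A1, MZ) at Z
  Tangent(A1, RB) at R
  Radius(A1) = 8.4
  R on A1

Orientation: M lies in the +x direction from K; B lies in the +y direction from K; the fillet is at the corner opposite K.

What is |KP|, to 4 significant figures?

51.37

K is at the origin; K and M share the same y with |KM| = 58.1 and M on the +x side, so M = (58.10, 0.000). KB is vertical with |KB| = 21.4 and B on the +y side, so B = (0.000, 21.40). The virtual corner opposite K is at (58.10, 21.40). The tangent condition forces PZ to be normal to MZ and since A1 is tangent to RB there, PR ⟂ RB, with radius 8.4, so the center P sits 8.4 in from both sides at P = (49.70, 13.00). Then |KP| = |P − K| = 51.37.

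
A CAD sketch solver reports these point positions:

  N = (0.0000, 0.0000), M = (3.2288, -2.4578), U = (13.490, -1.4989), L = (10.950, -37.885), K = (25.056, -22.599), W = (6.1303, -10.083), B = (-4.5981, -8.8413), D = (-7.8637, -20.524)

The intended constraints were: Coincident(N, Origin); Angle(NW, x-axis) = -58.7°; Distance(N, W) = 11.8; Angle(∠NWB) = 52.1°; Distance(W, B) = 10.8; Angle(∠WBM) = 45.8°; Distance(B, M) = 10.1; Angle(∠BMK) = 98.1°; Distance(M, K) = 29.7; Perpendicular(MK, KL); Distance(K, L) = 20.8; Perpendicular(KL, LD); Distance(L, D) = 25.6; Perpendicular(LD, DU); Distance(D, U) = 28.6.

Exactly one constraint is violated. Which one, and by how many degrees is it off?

Perpendicular(LD, DU) — off by 5.60°.

N = (0.00, 0.00) ✓; NW at -58.70° ✓; |NW| = 11.80 ✓; ∠NWB = 52.10° ✓; |WB| = 10.80 ✓; ∠WBM = 45.80° ✓; |BM| = 10.10 ✓; ∠BMK = 98.10° ✓; |MK| = 29.70 ✓; ∠(MK, KL) = 90.00° ✓; |KL| = 20.80 ✓; ∠(KL, LD) = 90.00° ✓; |LD| = 25.60 ✓; ∠(LD, DU) = 95.60° ✗; |DU| = 28.60 ✓.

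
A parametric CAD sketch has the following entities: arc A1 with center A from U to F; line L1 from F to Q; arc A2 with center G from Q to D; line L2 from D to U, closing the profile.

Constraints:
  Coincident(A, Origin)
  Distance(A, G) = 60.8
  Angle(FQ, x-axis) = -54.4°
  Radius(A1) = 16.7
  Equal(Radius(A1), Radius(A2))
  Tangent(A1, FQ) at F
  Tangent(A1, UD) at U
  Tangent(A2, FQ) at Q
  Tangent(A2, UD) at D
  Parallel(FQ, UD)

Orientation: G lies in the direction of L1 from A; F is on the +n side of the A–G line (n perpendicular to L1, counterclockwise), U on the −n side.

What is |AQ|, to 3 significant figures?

63.1

The slot axis is L1's direction at -54.4°, so u = (cos -54.4°, sin -54.4°) = (0.582, -0.813) and n = (−sin -54.4°, cos -54.4°) = (0.813, 0.582). A is at the origin and G lies 60.8 along u from A, so G = 60.8·u = (35.4, -49.4). Tangency of A1 to both parallel lines with radius 16.7 puts F and U at A ± 16.7·n: F = (13.6, 9.72), U = (-13.6, -9.72). Equal radii place Q and D the same way about G: Q = G + 16.7·n = (49.0, -39.7), D = G − 16.7·n = (21.8, -59.2). Then |AQ| = |Q − A| = 63.1.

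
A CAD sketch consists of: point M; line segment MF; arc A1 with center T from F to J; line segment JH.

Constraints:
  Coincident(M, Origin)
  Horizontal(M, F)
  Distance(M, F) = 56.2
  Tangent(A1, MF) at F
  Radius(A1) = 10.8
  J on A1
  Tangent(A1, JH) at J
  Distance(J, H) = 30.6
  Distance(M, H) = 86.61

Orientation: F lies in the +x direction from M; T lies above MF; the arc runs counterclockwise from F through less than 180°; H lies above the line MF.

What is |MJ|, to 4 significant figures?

65.95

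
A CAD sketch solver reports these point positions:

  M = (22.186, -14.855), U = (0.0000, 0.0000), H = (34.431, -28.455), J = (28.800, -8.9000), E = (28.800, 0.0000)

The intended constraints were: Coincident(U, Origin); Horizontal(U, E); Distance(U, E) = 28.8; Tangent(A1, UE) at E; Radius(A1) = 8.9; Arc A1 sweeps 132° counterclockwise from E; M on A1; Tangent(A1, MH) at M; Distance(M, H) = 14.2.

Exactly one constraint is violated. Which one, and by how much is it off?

Distance(M, H) = 14.2 — off by 4.10.

U = (0.00, 0.00) ✓; U.y = 0.00, E.y = 0.00 ✓; |UE| = 28.80 ✓; ∠(JE, EU) = 90.00° ✓; |JE| = 8.900 ✓; bearing(J→M) − bearing(J→E) = 132.0° ✓; |JM| = 8.900 ✓; ∠(JM, MH) = 90.00° ✓; |MH| = 18.30 ✗.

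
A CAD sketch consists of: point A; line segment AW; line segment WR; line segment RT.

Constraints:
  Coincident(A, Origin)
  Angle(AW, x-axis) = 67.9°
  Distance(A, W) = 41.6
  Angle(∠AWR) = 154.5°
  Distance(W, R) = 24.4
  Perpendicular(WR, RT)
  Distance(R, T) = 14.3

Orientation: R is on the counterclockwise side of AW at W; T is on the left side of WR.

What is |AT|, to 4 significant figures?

62.05

A is at the origin; AW runs at 67.9° with length 41.6, so W = 41.6·(cos 67.9°, sin 67.9°) = (15.65, 38.54). ∠AWR = 154.5°, so WR runs at 67.9° + (180° − 154.5°) = 93.40° from the x-axis; with |WR| = 24.4, R = W + 24.4·(cos 93.40°, sin 93.40°) = (14.20, 62.90). WR is perpendicular to RT; with |RT| = 14.3 on the left of WR, T = R + 14.3·(-0.9982, -0.05931) = (-0.07098, 62.05). Then |AT| = |T − A| = 62.05.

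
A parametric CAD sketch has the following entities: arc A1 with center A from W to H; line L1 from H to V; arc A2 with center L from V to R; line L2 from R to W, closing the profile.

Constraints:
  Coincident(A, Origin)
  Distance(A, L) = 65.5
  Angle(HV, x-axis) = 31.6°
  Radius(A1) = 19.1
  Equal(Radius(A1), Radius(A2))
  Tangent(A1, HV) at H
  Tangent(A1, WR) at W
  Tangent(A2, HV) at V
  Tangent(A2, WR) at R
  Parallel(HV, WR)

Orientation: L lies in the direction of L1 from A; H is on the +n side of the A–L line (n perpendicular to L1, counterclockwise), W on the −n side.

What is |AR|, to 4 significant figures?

68.23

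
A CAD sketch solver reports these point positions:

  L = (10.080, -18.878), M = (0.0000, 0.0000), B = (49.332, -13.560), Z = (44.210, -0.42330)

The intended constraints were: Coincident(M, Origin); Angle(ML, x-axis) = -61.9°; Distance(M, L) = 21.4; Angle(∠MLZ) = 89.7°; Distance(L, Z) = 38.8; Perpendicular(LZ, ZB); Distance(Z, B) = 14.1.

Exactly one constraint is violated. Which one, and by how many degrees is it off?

Perpendicular(LZ, ZB) — off by 7.10°.

M = (0.00, 0.00) ✓; ML at -61.90° ✓; |ML| = 21.40 ✓; ∠MLZ = 89.70° ✓; |LZ| = 38.80 ✓; ∠(LZ, ZB) = 97.10° ✗; |ZB| = 14.10 ✓.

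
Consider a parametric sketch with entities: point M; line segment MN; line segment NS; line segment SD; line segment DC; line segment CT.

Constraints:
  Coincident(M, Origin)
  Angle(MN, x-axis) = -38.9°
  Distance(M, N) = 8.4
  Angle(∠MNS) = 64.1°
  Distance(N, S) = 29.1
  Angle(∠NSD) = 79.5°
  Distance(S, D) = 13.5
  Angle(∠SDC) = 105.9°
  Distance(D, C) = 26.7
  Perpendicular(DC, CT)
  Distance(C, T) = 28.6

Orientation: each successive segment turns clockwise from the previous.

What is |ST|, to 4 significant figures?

34.18

∠SDC = 105.9° gives DC at 30.60° from the x-axis; with |DC| = 26.7, C = (-0.2371, 8.984). DC ⟂ CT, so CT runs at -59.40°; with |CT| = 28.6, T = (14.32, -15.63). Then |ST| = |T − S| = 34.18.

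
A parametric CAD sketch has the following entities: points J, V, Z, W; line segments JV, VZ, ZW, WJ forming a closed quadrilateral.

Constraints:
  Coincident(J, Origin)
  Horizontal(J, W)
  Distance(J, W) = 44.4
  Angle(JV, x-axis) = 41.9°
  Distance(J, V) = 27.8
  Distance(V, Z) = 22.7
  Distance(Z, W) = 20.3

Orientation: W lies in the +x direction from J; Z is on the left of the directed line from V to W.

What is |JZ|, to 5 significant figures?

47.835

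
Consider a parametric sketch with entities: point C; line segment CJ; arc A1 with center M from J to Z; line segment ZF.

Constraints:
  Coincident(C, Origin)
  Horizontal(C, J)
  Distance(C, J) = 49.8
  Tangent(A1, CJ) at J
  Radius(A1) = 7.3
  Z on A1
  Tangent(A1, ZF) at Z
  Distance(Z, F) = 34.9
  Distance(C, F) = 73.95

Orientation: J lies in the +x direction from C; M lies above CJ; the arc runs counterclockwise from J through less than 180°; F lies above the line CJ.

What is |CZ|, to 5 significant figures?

57.391

Checks: |MZ| = 7.300 ✓; ∠(MZ, ZF) = 90.00° ✓; |ZF| = 34.90 ✓; |CF| = 73.95 ✓.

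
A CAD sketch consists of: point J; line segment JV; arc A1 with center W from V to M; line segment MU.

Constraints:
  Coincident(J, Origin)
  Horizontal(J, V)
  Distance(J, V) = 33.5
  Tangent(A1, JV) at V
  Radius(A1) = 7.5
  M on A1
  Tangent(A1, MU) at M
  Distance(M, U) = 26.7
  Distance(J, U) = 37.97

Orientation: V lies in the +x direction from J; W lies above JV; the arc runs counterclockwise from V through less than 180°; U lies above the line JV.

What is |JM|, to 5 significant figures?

40.935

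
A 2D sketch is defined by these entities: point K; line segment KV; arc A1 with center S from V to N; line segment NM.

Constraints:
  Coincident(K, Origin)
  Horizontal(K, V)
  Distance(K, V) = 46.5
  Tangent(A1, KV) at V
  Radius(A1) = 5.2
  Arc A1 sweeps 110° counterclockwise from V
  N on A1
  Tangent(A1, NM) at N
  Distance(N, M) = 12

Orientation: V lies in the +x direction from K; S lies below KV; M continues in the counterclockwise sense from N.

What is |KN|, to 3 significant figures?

42.2

Tangency of A1 to KV means the radius SV is perpendicular to KV, so S = V + (0, -5.2) = (46.5, -5.20). On A1, V sits at bearing 90° from S; a 110° counterclockwise sweep puts N at bearing 200°, so N = S + 5.2·(cos 200°, sin 200°) = (41.6, -6.98). Then |KN| = |N − K| = 42.2.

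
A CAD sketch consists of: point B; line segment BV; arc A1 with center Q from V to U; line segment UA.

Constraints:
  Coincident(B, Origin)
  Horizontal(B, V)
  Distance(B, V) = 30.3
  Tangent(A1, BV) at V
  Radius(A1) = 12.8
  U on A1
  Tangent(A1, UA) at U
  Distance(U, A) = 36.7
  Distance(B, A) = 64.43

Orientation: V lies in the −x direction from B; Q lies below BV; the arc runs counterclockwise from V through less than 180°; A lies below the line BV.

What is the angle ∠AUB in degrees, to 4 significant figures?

103.2°

Checks: ∠(QV, VB) = 90.00° ✓; |QV| = 12.80 ✓; |QU| = 12.80 ✓; ∠(QU, UA) = 90.00° ✓; |UA| = 36.70 ✓; |BA| = 64.43 ✓.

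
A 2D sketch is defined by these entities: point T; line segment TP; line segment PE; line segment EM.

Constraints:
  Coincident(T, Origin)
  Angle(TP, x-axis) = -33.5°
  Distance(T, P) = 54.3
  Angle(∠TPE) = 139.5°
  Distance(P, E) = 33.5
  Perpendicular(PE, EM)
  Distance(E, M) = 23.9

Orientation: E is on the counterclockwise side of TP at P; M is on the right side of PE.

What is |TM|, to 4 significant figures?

95.36

∠TPE = 139.5°, so PE runs at -33.5° + (180° − 139.5°) = 7.000° from the x-axis; with |PE| = 33.5, E = P + 33.5·(cos 7.000°, sin 7.000°) = (78.53, -25.89). PE is perpendicular to EM; with |EM| = 23.9 on the right of PE, M = E + 23.9·(0.1219, -0.9925) = (81.44, -49.61). Then |TM| = |M − T| = 95.36.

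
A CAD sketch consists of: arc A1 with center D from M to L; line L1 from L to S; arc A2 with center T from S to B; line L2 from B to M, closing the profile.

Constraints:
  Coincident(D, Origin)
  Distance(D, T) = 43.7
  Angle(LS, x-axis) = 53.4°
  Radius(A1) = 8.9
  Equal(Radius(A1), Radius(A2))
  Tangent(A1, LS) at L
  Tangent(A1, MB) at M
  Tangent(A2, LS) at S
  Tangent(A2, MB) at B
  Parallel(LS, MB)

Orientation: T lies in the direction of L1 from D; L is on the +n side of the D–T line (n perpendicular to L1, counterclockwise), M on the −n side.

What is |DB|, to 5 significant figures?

44.597

The slot axis is L1's direction at 53.4°, so u = (cos 53.4°, sin 53.4°) = (0.59622, 0.80282) and n = (−sin 53.4°, cos 53.4°) = (-0.80282, 0.59622). D is at the origin and T lies 43.7 along u from D, so T = 43.7·u = (26.055, 35.083). Tangency of A1 to both parallel lines with radius 8.9 puts L and M at D ± 8.9·n: L = (-7.1451, 5.3064), M = (7.1451, -5.3064). Equal radii place S and B the same way about T: S = T + 8.9·n = (18.910, 40.390), B = T − 8.9·n = (33.200, 29.777). Then |DB| = |B − D| = 44.597.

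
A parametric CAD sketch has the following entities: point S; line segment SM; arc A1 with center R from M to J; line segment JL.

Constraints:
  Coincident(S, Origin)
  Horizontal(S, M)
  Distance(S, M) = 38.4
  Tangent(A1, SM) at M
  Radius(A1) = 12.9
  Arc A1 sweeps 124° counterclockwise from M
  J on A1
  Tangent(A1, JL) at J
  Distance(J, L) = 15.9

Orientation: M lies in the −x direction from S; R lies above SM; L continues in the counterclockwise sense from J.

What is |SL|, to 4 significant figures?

49.48

On A1, M sits at bearing -90° from R; a 124° counterclockwise sweep puts J at bearing 34°, so J = R + 12.9·(cos 34°, sin 34°) = (-27.71, 20.11). Tangency of A1 to JL means the radius RJ is perpendicular to JL, so JL runs along (−sin 34°, cos 34°); with |JL| = 15.9, L = (-36.60, 33.30). Then |SL| = |L − S| = 49.48.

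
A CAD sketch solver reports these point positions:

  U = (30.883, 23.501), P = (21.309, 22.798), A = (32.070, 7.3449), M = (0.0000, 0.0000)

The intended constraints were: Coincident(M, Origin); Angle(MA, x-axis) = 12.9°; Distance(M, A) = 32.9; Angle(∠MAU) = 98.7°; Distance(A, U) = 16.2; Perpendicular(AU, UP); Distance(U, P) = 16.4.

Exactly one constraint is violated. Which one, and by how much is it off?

Distance(U, P) = 16.4 — off by 6.80.

M = (0.00, 0.00) ✓; MA at 12.90° ✓; |MA| = 32.90 ✓; ∠MAU = 98.70° ✓; |AU| = 16.20 ✓; ∠(AU, UP) = 90.00° ✓; |UP| = 9.600 ✗.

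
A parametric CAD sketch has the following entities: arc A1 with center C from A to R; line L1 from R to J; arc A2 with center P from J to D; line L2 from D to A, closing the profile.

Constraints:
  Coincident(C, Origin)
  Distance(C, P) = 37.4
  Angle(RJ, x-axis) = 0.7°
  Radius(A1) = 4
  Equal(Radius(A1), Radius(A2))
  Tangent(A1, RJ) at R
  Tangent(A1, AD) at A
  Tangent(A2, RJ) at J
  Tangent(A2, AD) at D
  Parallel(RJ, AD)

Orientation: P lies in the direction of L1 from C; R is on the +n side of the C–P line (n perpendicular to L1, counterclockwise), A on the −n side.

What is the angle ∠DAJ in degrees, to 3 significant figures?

12.1°

Tangency of A1 to both parallel lines with radius 4.0 puts R and A at C ± 4.0·n: R = (-0.0489, 4.00), A = (0.0489, -4.00). Equal radii place J and D the same way about P: J = P + 4.0·n = (37.3, 4.46), D = P − 4.0·n = (37.4, -3.54). Then cos ∠DAJ = AD·AJ / (|AD||AJ|), giving 12.1°.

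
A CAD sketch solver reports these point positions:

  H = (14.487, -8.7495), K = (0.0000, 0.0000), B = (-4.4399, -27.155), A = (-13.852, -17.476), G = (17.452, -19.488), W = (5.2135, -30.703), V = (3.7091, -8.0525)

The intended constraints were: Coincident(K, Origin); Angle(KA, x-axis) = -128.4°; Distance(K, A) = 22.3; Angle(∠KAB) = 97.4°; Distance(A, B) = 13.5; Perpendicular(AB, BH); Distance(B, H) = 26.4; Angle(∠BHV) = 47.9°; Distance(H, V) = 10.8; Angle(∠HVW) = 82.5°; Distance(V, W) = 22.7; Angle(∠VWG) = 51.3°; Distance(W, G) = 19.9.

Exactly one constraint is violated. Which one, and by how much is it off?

Distance(W, G) = 19.9 — off by 3.30.

K = (0.00, 0.00) ✓; KA at -128.4° ✓; |KA| = 22.30 ✓; ∠KAB = 97.40° ✓; |AB| = 13.50 ✓; ∠(AB, BH) = 90.00° ✓; |BH| = 26.40 ✓; ∠BHV = 47.90° ✓; |HV| = 10.80 ✓; ∠HVW = 82.50° ✓; |VW| = 22.70 ✓; ∠VWG = 51.30° ✓; |WG| = 16.60 ✗.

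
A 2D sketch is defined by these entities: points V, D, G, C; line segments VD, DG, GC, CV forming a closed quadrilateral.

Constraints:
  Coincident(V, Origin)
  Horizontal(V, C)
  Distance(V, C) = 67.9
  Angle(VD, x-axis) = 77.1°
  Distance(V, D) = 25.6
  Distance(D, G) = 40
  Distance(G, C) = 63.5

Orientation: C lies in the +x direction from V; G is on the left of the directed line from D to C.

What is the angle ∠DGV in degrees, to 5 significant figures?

12.221°

Checks: |DG| = 40.00 ✓; |GC| = 63.50 ✓.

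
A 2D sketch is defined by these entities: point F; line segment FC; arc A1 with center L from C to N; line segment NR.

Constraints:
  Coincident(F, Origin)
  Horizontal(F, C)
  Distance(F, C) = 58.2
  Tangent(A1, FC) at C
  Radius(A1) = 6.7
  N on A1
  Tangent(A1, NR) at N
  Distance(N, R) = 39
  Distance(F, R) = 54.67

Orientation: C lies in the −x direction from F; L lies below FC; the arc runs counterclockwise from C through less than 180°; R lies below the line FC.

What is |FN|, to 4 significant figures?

64.16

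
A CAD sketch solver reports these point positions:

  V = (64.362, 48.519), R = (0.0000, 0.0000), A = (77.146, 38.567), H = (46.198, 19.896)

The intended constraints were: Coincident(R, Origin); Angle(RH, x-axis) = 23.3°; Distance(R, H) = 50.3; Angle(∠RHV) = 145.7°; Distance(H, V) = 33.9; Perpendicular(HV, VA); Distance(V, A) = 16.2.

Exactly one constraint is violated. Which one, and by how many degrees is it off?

Perpendicular(HV, VA) — off by 5.50°.

R = (0.00, 0.00) ✓; RH at 23.30° ✓; |RH| = 50.30 ✓; ∠RHV = 145.7° ✓; |HV| = 33.90 ✓; ∠(HV, VA) = 95.50° ✗; |VA| = 16.20 ✓.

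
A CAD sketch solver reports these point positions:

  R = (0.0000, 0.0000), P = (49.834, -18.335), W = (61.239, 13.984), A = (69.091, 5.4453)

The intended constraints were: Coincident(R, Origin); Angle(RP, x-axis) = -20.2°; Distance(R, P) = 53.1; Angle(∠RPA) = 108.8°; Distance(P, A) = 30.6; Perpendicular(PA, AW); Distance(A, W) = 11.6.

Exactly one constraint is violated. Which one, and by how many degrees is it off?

Perpendicular(PA, AW) — off by 8.40°.

R = (0.00, 0.00) ✓; RP at -20.20° ✓; |RP| = 53.10 ✓; ∠RPA = 108.8° ✓; |PA| = 30.60 ✓; ∠(PA, AW) = 81.60° ✗; |AW| = 11.60 ✓.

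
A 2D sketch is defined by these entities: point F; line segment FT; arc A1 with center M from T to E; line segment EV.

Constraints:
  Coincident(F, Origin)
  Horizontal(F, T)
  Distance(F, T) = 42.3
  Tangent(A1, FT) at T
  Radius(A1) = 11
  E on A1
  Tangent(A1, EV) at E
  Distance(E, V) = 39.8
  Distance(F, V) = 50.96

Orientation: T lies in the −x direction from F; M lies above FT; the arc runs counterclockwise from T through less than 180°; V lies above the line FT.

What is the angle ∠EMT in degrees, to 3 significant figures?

74.5°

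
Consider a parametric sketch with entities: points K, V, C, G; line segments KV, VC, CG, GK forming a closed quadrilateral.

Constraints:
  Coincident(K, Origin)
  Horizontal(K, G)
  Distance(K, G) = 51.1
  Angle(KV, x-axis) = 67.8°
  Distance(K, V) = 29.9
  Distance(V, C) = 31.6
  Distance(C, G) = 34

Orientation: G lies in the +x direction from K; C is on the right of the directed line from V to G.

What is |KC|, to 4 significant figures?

17.59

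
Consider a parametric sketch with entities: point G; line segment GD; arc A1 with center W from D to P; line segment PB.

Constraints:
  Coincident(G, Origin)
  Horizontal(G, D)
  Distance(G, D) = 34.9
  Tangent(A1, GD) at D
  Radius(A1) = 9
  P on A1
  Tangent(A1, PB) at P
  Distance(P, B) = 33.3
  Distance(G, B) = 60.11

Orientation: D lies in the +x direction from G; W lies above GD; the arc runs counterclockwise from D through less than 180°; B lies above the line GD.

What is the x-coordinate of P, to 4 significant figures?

43.89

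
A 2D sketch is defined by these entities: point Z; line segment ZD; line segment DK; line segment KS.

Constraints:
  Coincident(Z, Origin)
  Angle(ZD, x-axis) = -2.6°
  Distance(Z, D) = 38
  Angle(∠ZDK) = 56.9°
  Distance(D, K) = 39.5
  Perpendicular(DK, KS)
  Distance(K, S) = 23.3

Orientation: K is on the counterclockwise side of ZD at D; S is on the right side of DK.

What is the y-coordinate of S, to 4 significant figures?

44.14

∠ZDK = 56.9°, so DK runs at -2.6° + (180° − 56.9°) = 120.5° from the x-axis; with |DK| = 39.5, K = D + 39.5·(cos 120.5°, sin 120.5°) = (17.91, 32.31). DK ⟂ KS; with |KS| = 23.3 on the right of DK, S = K + 23.3·(0.8616, 0.5075) = (37.99, 44.14). So S.y = 44.14.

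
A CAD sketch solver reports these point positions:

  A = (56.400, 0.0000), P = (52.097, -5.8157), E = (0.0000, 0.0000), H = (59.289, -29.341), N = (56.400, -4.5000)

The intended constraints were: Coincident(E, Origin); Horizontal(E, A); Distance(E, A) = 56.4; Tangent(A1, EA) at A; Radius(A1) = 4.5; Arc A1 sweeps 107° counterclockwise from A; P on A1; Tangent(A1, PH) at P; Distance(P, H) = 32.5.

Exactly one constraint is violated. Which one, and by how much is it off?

Distance(P, H) = 32.5 — off by 7.90.

E = (0.00, 0.00) ✓; E.y = 0.00, A.y = 0.00 ✓; |EA| = 56.40 ✓; ∠(NA, AE) = 90.00° ✓; |NA| = 4.500 ✓; bearing(N→P) − bearing(N→A) = 107.0° ✓; |NP| = 4.500 ✓; ∠(NP, PH) = 90.00° ✓; |PH| = 24.60 ✗.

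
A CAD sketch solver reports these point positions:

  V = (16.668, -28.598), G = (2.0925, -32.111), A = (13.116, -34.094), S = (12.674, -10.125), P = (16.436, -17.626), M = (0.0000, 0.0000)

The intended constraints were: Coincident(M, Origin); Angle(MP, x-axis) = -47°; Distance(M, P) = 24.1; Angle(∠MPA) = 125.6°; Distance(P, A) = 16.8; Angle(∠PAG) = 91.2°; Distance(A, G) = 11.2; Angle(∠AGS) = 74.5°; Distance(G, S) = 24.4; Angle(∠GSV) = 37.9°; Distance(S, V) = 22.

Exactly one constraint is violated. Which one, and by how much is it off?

Distance(S, V) = 22 — off by 3.10.

M = (0.00, 0.00) ✓; MP at -47.00° ✓; |MP| = 24.10 ✓; ∠MPA = 125.6° ✓; |PA| = 16.80 ✓; ∠PAG = 91.20° ✓; |AG| = 11.20 ✓; ∠AGS = 74.50° ✓; |GS| = 24.40 ✓; ∠GSV = 37.90° ✓; |SV| = 18.90 ✗.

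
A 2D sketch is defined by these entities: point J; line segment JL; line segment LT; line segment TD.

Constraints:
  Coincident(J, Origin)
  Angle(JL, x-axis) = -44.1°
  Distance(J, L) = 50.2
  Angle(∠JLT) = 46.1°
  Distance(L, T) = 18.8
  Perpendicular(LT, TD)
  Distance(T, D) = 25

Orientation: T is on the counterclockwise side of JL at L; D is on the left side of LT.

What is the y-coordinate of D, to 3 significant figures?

-16.0

J is at the origin; JL runs at -44.1° with length 50.2, so L = 50.2·(cos -44.1°, sin -44.1°) = (36.0, -34.9). ∠JLT = 46.1°, so LT runs at -44.1° + (180° − 46.1°) = 89.8° from the x-axis; with |LT| = 18.8, T = L + 18.8·(cos 89.8°, sin 89.8°) = (36.1, -16.1). The perpendicularity gives TD at right angles to LT; with |TD| = 25.0 on the left of LT, D = T + 25.0·(-1.00, 0.00349) = (11.1, -16.0). So D.y = -16.0.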